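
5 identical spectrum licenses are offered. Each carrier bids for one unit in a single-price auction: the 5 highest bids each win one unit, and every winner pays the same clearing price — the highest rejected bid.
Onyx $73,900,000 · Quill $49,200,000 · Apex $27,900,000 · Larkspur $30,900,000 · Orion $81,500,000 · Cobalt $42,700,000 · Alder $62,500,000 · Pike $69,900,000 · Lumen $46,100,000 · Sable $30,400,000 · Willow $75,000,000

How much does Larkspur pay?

Sorting: 81,500,000 (Orion), 75,000,000 (Willow), 73,900,000 (Onyx), 69,900,000 (Pike), 62,500,000 (Alder), 49,200,000 (Quill), 46,100,000 (Lumen), …
Winners (5 units): Orion, Willow, Onyx, Pike, Alder.
Highest unsuccessful bid: $49,200,000 → clearing price.
Larkspur does not win → pays $0.

Larkspur pays $0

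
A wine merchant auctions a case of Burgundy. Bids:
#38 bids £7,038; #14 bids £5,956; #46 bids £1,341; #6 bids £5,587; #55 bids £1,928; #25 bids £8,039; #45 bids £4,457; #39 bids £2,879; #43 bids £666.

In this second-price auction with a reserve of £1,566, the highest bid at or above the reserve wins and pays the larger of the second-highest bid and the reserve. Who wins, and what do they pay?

Bids in order: 8,039 (#25) > 7,038 (#38) > 5,956 (#14) > 5,587 (#6) > 4,457 (#45) > 2,879 (#39) > …
Highest eligible bid: #25 at £8,039.
Second-highest bid £7,038 exceeds the reserve £1,566 → payment £7,038.

#25 pays £7,038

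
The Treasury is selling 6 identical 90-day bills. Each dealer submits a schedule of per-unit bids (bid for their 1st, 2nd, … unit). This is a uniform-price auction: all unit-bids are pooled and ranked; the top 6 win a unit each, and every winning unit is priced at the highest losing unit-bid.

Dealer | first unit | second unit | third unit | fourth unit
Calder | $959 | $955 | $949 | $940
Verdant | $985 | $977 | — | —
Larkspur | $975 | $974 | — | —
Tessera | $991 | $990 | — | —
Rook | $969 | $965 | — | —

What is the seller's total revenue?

Total revenue: $5,814

Pooled unit-bids ranked (top 6): 991 (Tessera-1), 990 (Tessera-2), 985 (Verdant-1), 977 (Verdant-2), 975 (Larkspur-1), 974 (Larkspur-2)
Highest rejected unit-bid = $969.
Allocation: Larkspur 2, Tessera 2, Verdant 2. Every unit priced at $969.
Revenue = 6 × 969 = $5,814.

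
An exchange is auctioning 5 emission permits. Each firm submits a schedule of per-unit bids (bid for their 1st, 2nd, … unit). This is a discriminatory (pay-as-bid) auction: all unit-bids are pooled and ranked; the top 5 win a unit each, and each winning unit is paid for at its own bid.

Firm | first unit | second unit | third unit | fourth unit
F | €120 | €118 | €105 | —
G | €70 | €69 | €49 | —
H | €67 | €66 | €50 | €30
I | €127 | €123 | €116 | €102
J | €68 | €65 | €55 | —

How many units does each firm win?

Merging the schedules and taking the best 5: 127 (I-1), 123 (I-2), 120 (F-1), 118 (F-2), 116 (I-3)
Next rejected bid: €105 (not a price — pay-as-bid).
Allocation: F 2, I 3.

F 2, I 3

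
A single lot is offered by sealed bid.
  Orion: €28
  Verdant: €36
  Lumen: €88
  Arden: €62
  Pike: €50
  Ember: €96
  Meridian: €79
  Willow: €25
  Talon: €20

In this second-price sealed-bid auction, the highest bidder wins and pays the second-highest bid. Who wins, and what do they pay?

Ember pays €88

Sorting bids: 96 (Ember) > 88 (Lumen) > 79 (Meridian) > 62 (Arden) > 50 (Pike) > 36 (Verdant) > …
Ember is highest; pays the second-highest bid, €88.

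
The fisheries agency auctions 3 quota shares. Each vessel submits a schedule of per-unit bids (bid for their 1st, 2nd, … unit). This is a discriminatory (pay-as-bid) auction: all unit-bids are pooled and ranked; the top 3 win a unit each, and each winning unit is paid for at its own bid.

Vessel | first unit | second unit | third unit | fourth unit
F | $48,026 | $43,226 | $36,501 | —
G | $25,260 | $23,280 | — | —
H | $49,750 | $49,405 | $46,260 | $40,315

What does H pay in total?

H pays $99,155

Merging the schedules and taking the best 3: 49,750 (H-1), 49,405 (H-2), 48,026 (F-1)
Next rejected bid: $46,260 (not a price — pay-as-bid).
H's winning unit-bids: 49,750 + 49,405 = $99,155.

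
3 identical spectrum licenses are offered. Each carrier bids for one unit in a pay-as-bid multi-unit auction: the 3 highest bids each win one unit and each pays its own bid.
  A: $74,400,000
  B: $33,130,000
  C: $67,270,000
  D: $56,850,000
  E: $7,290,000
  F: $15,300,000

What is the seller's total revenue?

Total revenue: $198,520,000

Bids ranked high→low: 74,400,000 (A), 67,270,000 (C), 56,850,000 (D), 33,130,000 (B), 15,300,000 (F), …
Winners (3 units): A, C, D.
Total revenue = 74,400,000 + 67,270,000 + 56,850,000 = $198,520,000.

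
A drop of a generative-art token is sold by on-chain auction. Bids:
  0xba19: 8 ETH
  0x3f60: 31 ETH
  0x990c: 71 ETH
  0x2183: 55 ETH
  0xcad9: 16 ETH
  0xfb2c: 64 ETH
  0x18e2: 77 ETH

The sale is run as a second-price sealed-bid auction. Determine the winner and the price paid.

Sorting bids: 77 (0x18e2) > 71 (0x990c) > 64 (0xfb2c) > 55 (0x2183) > 31 (0x3f60) > 16 (0xcad9) > …
0x18e2 wins with the highest bid; price is set by the runner-up at 71 ETH.

0x18e2 pays 71 ETH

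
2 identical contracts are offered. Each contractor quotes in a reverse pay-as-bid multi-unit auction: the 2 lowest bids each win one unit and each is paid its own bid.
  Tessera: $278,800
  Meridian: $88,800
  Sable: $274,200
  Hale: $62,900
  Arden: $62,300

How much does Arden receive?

Bids ranked low→high: 62,300 (Arden), 62,900 (Hale), 88,800 (Meridian), 274,200 (Sable), …
The 2 lowest are Arden, Hale.
Arden wins → own bid $62,300.

Arden is paid $62,300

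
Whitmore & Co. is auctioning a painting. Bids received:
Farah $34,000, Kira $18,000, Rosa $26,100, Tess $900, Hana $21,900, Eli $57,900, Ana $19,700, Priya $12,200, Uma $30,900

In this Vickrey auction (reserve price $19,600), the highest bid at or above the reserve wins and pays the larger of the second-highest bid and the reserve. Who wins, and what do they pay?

Eli pays $34,000

Bids ranked: 57,900 (Eli) > 34,000 (Farah) > 30,900 (Uma) > 26,100 (Rosa) > 21,900 (Hana) > 19,700 (Ana) > …
Highest eligible bid: Eli at $57,900.
max(second-highest $34,000, reserve $19,600) = $34,000; the reserve does not bind.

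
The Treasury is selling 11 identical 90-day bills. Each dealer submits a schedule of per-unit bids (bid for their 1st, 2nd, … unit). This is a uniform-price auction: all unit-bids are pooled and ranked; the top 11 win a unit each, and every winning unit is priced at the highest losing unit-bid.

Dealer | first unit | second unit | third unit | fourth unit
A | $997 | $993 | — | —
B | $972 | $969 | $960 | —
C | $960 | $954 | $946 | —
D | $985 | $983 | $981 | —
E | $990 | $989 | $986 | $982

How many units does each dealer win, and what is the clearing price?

All unit-bids, highest first — top 11: 997 (A-1), 993 (A-2), 990 (E-1), 989 (E-2), 986 (E-3), 985 (D-1), 983 (D-2), 982 (E-4), 981 (D-3), 972 (B-1), 969 (B-2)
First bid not allocated: $960.
Allocation: A 2, B 2, D 3, E 4.

A 2, B 2, D 3, E 4; clearing price $960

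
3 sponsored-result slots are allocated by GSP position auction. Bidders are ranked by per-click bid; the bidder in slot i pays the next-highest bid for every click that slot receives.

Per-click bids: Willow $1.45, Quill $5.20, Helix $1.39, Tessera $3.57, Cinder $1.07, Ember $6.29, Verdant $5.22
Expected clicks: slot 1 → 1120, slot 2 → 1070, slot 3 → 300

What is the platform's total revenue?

Total revenue: $12481.40

Per-click bids in order: $6.29 (Ember) > $5.22 (Verdant) > $5.20 (Quill) > $3.57 (Tessera) > …
Slot 1: Ember pays $5.22 × 1120 = $5846.40
Slot 2: Verdant pays $5.20 × 1070 = $5564.00
Slot 3: Quill pays $3.57 × 300 = $1071.00
Total = $12481.40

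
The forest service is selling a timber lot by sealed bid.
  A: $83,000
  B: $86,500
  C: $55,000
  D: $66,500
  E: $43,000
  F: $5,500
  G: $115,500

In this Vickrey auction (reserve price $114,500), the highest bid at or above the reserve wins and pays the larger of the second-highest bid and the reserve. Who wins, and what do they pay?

Bids ranked: 115,500 (G) > 86,500 (B) > 83,000 (A) > 66,500 (D) > 55,000 (C) > 43,000 (E) > …
Highest eligible bid: G at $115,500.
max(second-highest $86,500, reserve $114,500) = $114,500.

G pays $114,500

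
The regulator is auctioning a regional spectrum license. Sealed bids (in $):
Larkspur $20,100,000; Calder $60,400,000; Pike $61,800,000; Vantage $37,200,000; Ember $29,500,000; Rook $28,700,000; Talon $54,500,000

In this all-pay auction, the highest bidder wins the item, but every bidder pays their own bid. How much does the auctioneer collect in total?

Sorting bids: 61,800,000 (Pike) > 60,400,000 (Calder) > 54,500,000 (Talon) > 37,200,000 (Vantage) > 29,500,000 (Ember) > 28,700,000 (Rook) > …
Pike wins with the top bid; all bids are sunk regardless.
Every bidder forfeits their bid regardless of winning.
Revenue = 20,100,000 + 60,400,000 + 61,800,000 + 37,200,000 + 29,500,000 + 28,700,000 + 54,500,000 = $292,200,000.

Total revenue: $292,200,000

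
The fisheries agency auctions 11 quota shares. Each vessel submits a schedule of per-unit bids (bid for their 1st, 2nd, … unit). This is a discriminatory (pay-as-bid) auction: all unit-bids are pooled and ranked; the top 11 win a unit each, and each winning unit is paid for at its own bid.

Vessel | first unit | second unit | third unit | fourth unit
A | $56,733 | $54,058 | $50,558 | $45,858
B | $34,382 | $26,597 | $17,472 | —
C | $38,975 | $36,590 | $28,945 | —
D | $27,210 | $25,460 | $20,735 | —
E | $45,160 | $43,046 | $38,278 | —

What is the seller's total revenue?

Total revenue: $472,583

All unit-bids, highest first — top 11: 56,733 (A-1), 54,058 (A-2), 50,558 (A-3), 45,858 (A-4), 45,160 (E-1), 43,046 (E-2), 38,975 (C-1), 38,278 (E-3), 36,590 (C-2), 34,382 (B-1), 28,945 (C-3)
Next rejected bid: $27,210 (not a price — pay-as-bid).
Each winning unit pays its own bid.
Revenue = 56,733 + 54,058 + 50,558 + 45,858 + 45,160 + 43,046 + 38,975 + 38,278 + 36,590 + 34,382 + 28,945 = $472,583.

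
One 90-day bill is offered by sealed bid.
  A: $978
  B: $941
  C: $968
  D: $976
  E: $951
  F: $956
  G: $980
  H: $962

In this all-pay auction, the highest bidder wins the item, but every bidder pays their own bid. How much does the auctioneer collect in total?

Total revenue: $7,712

Rule: the highest bidder wins the item, but every bidder pays their own bid.
Sorting bids: 980 (G) > 978 (A) > 976 (D) > 968 (C) > 962 (H) > 956 (F) > …
Every bidder forfeits their bid regardless of winning.
Revenue = 978 + 941 + 968 + 976 + 951 + 956 + 980 + 962 = $7,712.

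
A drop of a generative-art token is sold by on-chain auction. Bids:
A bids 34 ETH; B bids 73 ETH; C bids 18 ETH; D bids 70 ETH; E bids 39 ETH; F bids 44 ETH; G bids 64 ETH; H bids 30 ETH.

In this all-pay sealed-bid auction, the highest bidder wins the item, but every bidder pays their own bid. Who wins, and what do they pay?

B pays 73 ETH

Bids ranked: 73 (B) > 70 (D) > 64 (G) > 44 (F) > 39 (E) > 34 (A) > …
B wins with the top bid; all bids are sunk regardless.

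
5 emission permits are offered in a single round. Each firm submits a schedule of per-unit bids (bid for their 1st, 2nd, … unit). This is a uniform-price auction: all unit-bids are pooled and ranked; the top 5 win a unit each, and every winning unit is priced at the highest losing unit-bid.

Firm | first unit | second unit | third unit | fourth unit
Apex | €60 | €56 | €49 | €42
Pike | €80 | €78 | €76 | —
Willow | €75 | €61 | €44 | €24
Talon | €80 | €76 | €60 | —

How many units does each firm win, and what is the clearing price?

Pike 3, Talon 2; clearing price €75

All unit-bids, highest first — top 5: 80 (Pike-1), 80 (Talon-1), 78 (Pike-2), 76 (Pike-3), 76 (Talon-2)
Highest rejected unit-bid = €75.
Allocation: Pike 3, Talon 2.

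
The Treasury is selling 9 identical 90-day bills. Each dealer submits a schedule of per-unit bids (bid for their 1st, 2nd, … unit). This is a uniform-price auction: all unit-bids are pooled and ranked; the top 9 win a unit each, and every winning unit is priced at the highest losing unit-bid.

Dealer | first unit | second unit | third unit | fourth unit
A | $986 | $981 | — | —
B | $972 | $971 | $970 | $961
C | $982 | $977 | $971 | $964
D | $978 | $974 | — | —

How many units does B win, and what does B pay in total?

Merging the schedules and taking the best 9: 986 (A-1), 982 (C-1), 981 (A-2), 978 (D-1), 977 (C-2), 974 (D-2), 972 (B-1), 971 (B-2), 971 (C-3)
Highest rejected unit-bid = $970.
B wins 2 unit(s) at $970 each.

B: 2 units, pays $1,940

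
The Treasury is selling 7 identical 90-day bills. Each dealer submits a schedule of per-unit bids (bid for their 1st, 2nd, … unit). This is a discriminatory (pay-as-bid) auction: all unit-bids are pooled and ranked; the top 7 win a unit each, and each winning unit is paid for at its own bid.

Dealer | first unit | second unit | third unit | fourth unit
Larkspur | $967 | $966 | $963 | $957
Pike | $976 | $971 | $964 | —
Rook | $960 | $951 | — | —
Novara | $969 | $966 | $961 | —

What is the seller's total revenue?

Total revenue: $6,779

All unit-bids, highest first — top 7: 976 (Pike-1), 971 (Pike-2), 969 (Novara-1), 967 (Larkspur-1), 966 (Larkspur-2), 966 (Novara-2), 964 (Pike-3)
Next rejected bid: $963 (not a price — pay-as-bid).
Each winning unit pays its own bid.
Revenue = 976 + 971 + 969 + 967 + 966 + 966 + 964 = $6,779.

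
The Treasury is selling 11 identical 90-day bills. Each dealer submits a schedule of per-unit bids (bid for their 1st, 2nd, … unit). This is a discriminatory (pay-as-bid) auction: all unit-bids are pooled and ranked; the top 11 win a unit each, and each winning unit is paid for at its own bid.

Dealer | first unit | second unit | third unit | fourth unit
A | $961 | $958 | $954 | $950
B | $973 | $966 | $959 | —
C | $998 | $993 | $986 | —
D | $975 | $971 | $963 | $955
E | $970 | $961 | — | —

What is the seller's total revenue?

Pooled unit-bids ranked (top 11): 998 (C-1), 993 (C-2), 986 (C-3), 975 (D-1), 973 (B-1), 971 (D-2), 970 (E-1), 966 (B-2), 963 (D-3), 961 (A-1), 961 (E-2)
Next rejected bid: $959 (not a price — pay-as-bid).
Each winning unit pays its own bid.
Revenue = 998 + 993 + 986 + 975 + 973 + 971 + 970 + 966 + 963 + 961 + 961 = $10,717.

Total revenue: $10,717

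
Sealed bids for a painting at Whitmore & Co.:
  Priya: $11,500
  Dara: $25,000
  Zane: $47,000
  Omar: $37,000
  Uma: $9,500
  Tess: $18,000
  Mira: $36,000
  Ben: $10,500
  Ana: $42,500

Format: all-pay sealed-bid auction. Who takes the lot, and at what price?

Zane pays $47,000

Bids in order: 47,000 (Zane) > 42,500 (Ana) > 37,000 (Omar) > 36,000 (Mira) > 25,000 (Dara) > 18,000 (Tess) > …
Zane wins with the top bid; all bids are sunk regardless.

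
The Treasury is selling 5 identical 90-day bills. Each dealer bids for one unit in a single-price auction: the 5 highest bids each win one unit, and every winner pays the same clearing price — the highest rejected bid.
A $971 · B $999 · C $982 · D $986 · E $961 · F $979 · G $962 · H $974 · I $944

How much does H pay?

H pays $971

Bids ranked high→low: 999 (B), 986 (D), 982 (C), 979 (F), 974 (H), 971 (A), 962 (G), …
The 5 highest are B, D, C, F, H.
Clearing price = highest rejected bid = $971.
H wins → pays $971.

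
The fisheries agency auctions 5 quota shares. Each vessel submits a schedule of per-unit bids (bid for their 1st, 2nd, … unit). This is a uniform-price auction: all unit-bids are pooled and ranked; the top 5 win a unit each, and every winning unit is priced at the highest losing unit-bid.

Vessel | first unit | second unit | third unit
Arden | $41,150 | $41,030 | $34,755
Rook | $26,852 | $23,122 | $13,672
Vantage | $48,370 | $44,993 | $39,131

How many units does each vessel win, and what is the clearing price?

All unit-bids, highest first — top 5: 48,370 (Vantage-1), 44,993 (Vantage-2), 41,150 (Arden-1), 41,030 (Arden-2), 39,131 (Vantage-3)
Highest rejected unit-bid = $34,755.
Allocation: Arden 2, Vantage 3.

Arden 2, Vantage 3; clearing price $34,755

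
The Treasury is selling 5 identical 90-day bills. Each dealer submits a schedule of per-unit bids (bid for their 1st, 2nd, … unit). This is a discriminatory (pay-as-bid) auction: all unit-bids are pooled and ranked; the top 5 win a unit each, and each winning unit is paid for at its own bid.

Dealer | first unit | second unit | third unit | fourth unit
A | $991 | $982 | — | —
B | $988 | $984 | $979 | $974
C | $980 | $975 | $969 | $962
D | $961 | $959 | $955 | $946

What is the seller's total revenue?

Total revenue: $4,925

Merging the schedules and taking the best 5: 991 (A-1), 988 (B-1), 984 (B-2), 982 (A-2), 980 (C-1)
Next rejected bid: $979 (not a price — pay-as-bid).
Each winning unit pays its own bid.
Revenue = 991 + 988 + 984 + 982 + 980 = $4,925.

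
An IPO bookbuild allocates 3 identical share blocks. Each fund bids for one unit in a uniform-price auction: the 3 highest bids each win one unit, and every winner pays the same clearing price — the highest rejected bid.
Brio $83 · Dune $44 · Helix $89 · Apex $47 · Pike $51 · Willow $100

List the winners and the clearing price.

Willow, Helix, Brio; each pays $51

Ordering the bids: 100 (Willow), 89 (Helix), 83 (Brio), 51 (Pike), 47 (Apex), …
Winners (3 units): Willow, Helix, Brio.
Highest unsuccessful bid: $51 → clearing price.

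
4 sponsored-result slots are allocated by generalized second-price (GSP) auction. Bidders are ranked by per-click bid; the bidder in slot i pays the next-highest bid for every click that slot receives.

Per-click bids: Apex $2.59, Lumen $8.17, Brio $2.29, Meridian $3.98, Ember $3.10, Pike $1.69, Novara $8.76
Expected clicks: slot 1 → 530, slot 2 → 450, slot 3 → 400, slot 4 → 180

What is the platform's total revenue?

Per-click bids in order: $8.76 (Novara) > $8.17 (Lumen) > $3.98 (Meridian) > $3.10 (Ember) > $2.59 (Apex) > …
Slot 1: Novara pays $8.17 × 530 = $4330.10
Slot 2: Lumen pays $3.98 × 450 = $1791.00
Slot 3: Meridian pays $3.10 × 400 = $1240.00
Slot 4: Ember pays $2.59 × 180 = $466.20
Total = $7827.30

Total revenue: $7827.30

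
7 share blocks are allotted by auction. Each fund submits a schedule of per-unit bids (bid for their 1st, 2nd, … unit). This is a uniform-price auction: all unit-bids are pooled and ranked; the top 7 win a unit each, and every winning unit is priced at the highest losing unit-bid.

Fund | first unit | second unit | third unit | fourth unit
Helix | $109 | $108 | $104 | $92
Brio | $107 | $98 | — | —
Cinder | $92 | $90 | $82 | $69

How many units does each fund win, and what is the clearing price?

All unit-bids, highest first — top 7: 109 (Helix-1), 108 (Helix-2), 107 (Brio-1), 104 (Helix-3), 98 (Brio-2), 92 (Helix-4), 92 (Cinder-1)
Highest rejected unit-bid = $90.
Allocation: Brio 2, Cinder 1, Helix 4.

Brio 2, Cinder 1, Helix 4; clearing price $90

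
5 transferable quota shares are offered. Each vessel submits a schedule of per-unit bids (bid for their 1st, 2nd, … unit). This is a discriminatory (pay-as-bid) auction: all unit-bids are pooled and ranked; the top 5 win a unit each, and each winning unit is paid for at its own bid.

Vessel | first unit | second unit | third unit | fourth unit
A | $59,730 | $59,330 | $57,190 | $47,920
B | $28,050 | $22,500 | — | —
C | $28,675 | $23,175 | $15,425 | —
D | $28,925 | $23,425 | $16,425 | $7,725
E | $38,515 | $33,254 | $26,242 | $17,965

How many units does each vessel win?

Pooled unit-bids ranked (top 5): 59,730 (A-1), 59,330 (A-2), 57,190 (A-3), 47,920 (A-4), 38,515 (E-1)
Next rejected bid: $33,254 (not a price — pay-as-bid).
Allocation: A 4, E 1.

A 4, E 1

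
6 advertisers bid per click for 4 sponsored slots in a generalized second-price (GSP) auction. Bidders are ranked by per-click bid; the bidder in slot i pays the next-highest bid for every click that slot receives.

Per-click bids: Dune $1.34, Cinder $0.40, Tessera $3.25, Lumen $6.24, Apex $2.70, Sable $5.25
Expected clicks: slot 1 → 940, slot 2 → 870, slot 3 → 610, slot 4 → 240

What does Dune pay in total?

Dune pays $0.00

Per-click bids in order: $6.24 (Lumen) > $5.25 (Sable) > $3.25 (Tessera) > $2.70 (Apex) > $1.34 (Dune) > …
Dune ranks below slot 4 → no slot, pays nothing.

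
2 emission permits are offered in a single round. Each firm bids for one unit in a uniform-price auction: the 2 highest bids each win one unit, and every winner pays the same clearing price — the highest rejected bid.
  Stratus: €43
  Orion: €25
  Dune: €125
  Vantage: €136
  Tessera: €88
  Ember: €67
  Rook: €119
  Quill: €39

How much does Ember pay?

Ember pays €0

Sorting: 136 (Vantage), 125 (Dune), 119 (Rook), 88 (Tessera), …
The 2 highest are Vantage, Dune.
Highest unsuccessful bid: €119 → clearing price.
Ember does not win → pays €0.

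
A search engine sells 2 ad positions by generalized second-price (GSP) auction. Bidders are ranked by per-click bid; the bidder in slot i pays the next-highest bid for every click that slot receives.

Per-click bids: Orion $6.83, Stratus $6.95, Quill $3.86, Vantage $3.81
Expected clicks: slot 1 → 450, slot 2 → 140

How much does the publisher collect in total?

Sorting advertisers: $6.95 (Stratus) > $6.83 (Orion) > $3.86 (Quill) > …
Slot 1: Stratus pays $6.83 × 450 = $3073.50
Slot 2: Orion pays $3.86 × 140 = $540.40
Total = $3613.90

Total revenue: $3613.90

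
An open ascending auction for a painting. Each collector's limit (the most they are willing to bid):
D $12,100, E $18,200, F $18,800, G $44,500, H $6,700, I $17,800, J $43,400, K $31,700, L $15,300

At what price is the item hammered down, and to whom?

Rule: the price rises until one bidder remains; the winner pays the price at which the last rival dropped out.
Limits in order: 44,500 (G) > 43,400 (J) > 31,700 (K) > 18,800 (F) > 18,200 (E) > 17,800 (I) > …
Bidding ends when J exits at $43,400; G takes it.

G wins at $43,400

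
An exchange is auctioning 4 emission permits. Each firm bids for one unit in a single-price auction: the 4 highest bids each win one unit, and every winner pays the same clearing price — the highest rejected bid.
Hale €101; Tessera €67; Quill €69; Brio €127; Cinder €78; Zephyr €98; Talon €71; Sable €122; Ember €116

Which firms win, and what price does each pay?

Sorting: 127 (Brio), 122 (Sable), 116 (Ember), 101 (Hale), 98 (Zephyr), 78 (Cinder), …
Winners (4 units): Brio, Sable, Ember, Hale.
Highest unsuccessful bid: €98 → clearing price.

Brio, Sable, Ember, Hale; each pays €98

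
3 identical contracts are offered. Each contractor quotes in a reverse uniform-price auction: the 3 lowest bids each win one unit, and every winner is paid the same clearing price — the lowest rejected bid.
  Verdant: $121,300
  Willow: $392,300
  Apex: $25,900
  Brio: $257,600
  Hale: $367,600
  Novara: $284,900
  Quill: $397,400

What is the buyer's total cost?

Total cost: $854,700

Bids ranked low→high: 25,900 (Apex), 121,300 (Verdant), 257,600 (Brio), 284,900 (Novara), 367,600 (Hale), …
Winners (3 units): Apex, Verdant, Brio.
Clearing price = lowest rejected bid = $284,900.
Total cost = 3 × $284,900 = $854,700.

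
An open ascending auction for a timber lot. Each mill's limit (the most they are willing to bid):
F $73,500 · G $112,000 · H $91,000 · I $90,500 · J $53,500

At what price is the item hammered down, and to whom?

G wins at $91,000

Limits ranked: 112,000 (G) > 91,000 (H) > 90,500 (I) > 73,500 (F) > 53,500 (J)
H is the last rival to drop out, at $91,000; G remains and wins at that price.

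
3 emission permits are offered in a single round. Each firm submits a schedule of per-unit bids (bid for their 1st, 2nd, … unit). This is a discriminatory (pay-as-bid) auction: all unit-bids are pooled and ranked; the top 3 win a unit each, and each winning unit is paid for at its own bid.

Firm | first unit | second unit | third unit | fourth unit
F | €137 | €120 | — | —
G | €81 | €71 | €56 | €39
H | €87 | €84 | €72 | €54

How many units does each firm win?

F 2, H 1

All unit-bids, highest first — top 3: 137 (F-1), 120 (F-2), 87 (H-1)
Next rejected bid: €84 (not a price — pay-as-bid).
Allocation: F 2, H 1.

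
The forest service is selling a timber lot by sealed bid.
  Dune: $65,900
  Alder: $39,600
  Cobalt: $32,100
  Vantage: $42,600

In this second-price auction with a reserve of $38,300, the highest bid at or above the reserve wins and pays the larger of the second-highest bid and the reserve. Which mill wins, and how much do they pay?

Bids ranked: 65,900 (Dune) > 42,600 (Vantage) > 39,600 (Alder) > 32,100 (Cobalt)
Highest eligible bid: Dune at $65,900.
max(second-highest $42,600, reserve $38,300) = $42,600; the reserve does not bind.

Dune pays $42,600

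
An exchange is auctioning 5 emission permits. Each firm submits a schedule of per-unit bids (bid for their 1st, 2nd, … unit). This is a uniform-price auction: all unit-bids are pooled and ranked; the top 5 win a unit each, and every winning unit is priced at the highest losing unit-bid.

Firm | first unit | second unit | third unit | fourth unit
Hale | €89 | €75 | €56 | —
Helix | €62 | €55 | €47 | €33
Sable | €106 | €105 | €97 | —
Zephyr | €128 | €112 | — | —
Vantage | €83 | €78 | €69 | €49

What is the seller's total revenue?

Total revenue: €445

All unit-bids, highest first — top 5: 128 (Zephyr-1), 112 (Zephyr-2), 106 (Sable-1), 105 (Sable-2), 97 (Sable-3)
First bid not allocated: €89.
Allocation: Sable 3, Zephyr 2. Every unit priced at €89.
Revenue = 5 × 89 = €445.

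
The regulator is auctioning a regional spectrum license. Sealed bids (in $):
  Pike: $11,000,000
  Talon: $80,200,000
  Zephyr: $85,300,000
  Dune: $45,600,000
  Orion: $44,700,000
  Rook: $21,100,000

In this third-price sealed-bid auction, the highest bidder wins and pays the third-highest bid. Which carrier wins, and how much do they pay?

Rule: the highest bidder wins and pays the third-highest bid.
Bids in order: 85,300,000 (Zephyr) > 80,200,000 (Talon) > 45,600,000 (Dune) > 44,700,000 (Orion) > 21,100,000 (Rook) > 11,000,000 (Pike)
Zephyr is highest; pays the third-highest bid, $45,600,000.

Zephyr pays $45,600,000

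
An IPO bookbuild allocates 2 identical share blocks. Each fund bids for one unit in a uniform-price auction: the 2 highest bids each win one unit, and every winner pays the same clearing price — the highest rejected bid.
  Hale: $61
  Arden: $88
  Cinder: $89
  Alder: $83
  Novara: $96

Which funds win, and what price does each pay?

Novara, Cinder; each pays $88

Bids ranked high→low: 96 (Novara), 89 (Cinder), 88 (Arden), 83 (Alder), …
The 2 highest are Novara, Cinder.
Clearing price = highest rejected bid = $88.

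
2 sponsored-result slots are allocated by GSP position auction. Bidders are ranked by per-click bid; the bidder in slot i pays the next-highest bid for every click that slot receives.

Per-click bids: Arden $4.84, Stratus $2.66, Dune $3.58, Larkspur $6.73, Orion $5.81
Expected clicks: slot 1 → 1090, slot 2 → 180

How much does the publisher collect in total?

Total revenue: $7204.10

Per-click bids in order: $6.73 (Larkspur) > $5.81 (Orion) > $4.84 (Arden) > …
Slot 1: Larkspur pays $5.81 × 1090 = $6332.90
Slot 2: Orion pays $4.84 × 180 = $871.20
Total = $7204.10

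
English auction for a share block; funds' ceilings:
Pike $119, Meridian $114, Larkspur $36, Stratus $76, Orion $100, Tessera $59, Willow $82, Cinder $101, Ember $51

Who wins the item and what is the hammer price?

Pike wins at $114

Sorting limits: 119 (Pike) > 114 (Meridian) > 101 (Cinder) > 100 (Orion) > 82 (Willow) > 76 (Stratus) > …
Once the price passes $114, only Pike is left; the hammer falls at Meridian's limit of $114.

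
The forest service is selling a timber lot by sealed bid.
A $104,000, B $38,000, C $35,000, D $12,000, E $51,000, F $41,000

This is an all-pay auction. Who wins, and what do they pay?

A pays $104,000

Rule: the highest bidder wins the item, but every bidder pays their own bid.
Bids in order: 104,000 (A) > 51,000 (E) > 41,000 (F) > 38,000 (B) > 35,000 (C) > 12,000 (D)
A wins with the top bid; all bids are sunk regardless.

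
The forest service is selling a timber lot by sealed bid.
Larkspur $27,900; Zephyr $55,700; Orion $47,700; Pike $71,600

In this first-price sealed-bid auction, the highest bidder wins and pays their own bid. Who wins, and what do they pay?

Pike pays $71,600

Bids ranked: 71,600 (Pike) > 55,700 (Zephyr) > 47,700 (Orion) > 27,900 (Larkspur)
Pike has the highest bid and pays exactly that: $71,600.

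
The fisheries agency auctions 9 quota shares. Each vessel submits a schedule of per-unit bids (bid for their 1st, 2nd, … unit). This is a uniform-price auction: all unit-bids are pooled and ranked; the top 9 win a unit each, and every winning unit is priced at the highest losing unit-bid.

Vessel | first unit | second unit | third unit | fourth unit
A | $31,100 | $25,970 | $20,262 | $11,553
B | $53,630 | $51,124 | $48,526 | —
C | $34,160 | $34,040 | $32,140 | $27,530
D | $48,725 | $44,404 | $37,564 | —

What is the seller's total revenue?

Total revenue: $279,900

Pooled unit-bids ranked (top 9): 53,630 (B-1), 51,124 (B-2), 48,725 (D-1), 48,526 (B-3), 44,404 (D-2), 37,564 (D-3), 34,160 (C-1), 34,040 (C-2), 32,140 (C-3)
The (k+1)-th unit-bid is $31,100.
Allocation: B 3, C 3, D 3. Every unit priced at $31,100.
Revenue = 9 × 31,100 = $279,900.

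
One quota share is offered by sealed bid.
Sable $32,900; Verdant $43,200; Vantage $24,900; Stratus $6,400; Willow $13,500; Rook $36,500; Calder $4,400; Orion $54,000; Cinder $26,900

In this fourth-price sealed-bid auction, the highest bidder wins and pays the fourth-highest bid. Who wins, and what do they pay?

Bids in order: 54,000 (Orion) > 43,200 (Verdant) > 36,500 (Rook) > 32,900 (Sable) > 26,900 (Cinder) > 24,900 (Vantage) > …
Orion wins; payment is bid #4 in the ranking = $32,900.

Orion pays $32,900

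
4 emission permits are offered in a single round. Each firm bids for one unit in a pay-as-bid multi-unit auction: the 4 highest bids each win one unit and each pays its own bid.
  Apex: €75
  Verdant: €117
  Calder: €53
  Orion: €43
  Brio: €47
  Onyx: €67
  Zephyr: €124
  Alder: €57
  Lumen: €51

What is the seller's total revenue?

Total revenue: €383

Ordering the bids: 124 (Zephyr), 117 (Verdant), 75 (Apex), 67 (Onyx), 57 (Alder), 53 (Calder), …
The 4 highest are Zephyr, Verdant, Apex, Onyx.
Total revenue = 124 + 117 + 75 + 67 = €383.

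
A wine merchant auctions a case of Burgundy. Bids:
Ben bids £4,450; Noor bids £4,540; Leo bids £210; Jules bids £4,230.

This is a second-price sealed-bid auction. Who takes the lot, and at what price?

Rule: the highest bidder wins and pays the second-highest bid.
Bids in order: 4,540 (Noor) > 4,450 (Ben) > 4,230 (Jules) > 210 (Leo)
Noor wins with the highest bid; price is set by the runner-up at £4,450.

Noor pays £4,450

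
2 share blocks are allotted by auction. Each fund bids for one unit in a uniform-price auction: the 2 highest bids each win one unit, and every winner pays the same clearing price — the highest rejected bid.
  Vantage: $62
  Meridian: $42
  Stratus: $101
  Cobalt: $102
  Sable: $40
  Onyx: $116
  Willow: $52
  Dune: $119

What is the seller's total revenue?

Total revenue: $204

Bids ranked high→low: 119 (Dune), 116 (Onyx), 102 (Cobalt), 101 (Stratus), …
The 2 highest are Dune, Onyx.
Highest unsuccessful bid: $102 → clearing price.
Total revenue = 2 × $102 = $204.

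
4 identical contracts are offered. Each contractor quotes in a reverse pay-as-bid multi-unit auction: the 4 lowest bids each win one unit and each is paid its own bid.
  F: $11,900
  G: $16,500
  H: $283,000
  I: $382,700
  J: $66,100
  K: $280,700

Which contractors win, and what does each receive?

F $11,900, G $16,500, J $66,100, K $280,700

Ordering the bids: 11,900 (F), 16,500 (G), 66,100 (J), 280,700 (K), 283,000 (H), 382,700 (I)
Lowest 4: F, G, J, K.
Each winner is paid its own bid: F $11,900, G $16,500, J $66,100, K $280,700.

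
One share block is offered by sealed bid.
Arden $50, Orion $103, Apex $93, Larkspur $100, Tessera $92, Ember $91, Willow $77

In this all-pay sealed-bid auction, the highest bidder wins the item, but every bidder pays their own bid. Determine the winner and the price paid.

Orion pays $103

All-pay sealed-bid auction: the highest bidder wins the item, but every bidder pays their own bid.
Bids in order: 103 (Orion) > 100 (Larkspur) > 93 (Apex) > 92 (Tessera) > 91 (Ember) > 77 (Willow) > …
Orion wins with the top bid; all bids are sunk regardless.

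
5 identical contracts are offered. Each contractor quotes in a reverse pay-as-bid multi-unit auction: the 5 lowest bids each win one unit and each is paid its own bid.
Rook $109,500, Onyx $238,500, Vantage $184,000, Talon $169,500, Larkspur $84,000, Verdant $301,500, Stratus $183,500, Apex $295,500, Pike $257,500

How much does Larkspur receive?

Bids ranked low→high: 84,000 (Larkspur), 109,500 (Rook), 169,500 (Talon), 183,500 (Stratus), 184,000 (Vantage), 238,500 (Onyx), 257,500 (Pike), …
The 5 lowest are Larkspur, Rook, Talon, Stratus, Vantage.
Larkspur wins → own bid $84,000.

Larkspur is paid $84,000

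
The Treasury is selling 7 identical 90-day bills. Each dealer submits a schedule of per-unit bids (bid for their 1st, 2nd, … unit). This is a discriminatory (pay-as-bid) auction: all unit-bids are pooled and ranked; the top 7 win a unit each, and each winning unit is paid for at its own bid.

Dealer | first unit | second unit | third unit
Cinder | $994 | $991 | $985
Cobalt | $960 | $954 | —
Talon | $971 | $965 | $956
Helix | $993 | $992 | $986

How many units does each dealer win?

Cinder 3, Helix 3, Talon 1

Pooled unit-bids ranked (top 7): 994 (Cinder-1), 993 (Helix-1), 992 (Helix-2), 991 (Cinder-2), 986 (Helix-3), 985 (Cinder-3), 971 (Talon-1)
Next rejected bid: $965 (not a price — pay-as-bid).
Allocation: Cinder 3, Helix 3, Talon 1.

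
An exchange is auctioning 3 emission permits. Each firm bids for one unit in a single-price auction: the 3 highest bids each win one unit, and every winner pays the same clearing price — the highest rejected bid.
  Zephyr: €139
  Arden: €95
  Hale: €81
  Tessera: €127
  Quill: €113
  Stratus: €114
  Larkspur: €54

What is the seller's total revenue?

Sorting: 139 (Zephyr), 127 (Tessera), 114 (Stratus), 113 (Quill), 95 (Arden), …
Top 3: Zephyr, Tessera, Stratus.
Highest unsuccessful bid: €113 → clearing price.
Total revenue = 3 × €113 = €339.

Total revenue: €339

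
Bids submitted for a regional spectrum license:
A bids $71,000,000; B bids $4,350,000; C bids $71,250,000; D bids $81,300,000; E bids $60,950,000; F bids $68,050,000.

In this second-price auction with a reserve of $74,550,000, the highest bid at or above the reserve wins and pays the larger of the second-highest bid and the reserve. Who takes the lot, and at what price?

D pays $74,550,000

Sorting bids: 81,300,000 (D) > 71,250,000 (C) > 71,000,000 (A) > 68,050,000 (F) > 60,950,000 (E) > 4,350,000 (B)
D has the top bid at or above the reserve ($81,300,000).
Second-highest bid $71,250,000 is below the reserve $74,550,000, so the reserve binds → payment $74,550,000.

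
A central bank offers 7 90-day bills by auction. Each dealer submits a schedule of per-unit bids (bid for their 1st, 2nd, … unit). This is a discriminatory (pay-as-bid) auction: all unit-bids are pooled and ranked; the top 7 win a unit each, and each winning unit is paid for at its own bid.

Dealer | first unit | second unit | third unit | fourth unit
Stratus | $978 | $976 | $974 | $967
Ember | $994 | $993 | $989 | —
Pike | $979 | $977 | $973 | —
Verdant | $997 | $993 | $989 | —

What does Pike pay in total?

Pooled unit-bids ranked (top 7): 997 (Verdant-1), 994 (Ember-1), 993 (Ember-2), 993 (Verdant-2), 989 (Ember-3), 989 (Verdant-3), 979 (Pike-1)
Next rejected bid: $978 (not a price — pay-as-bid).
Pike's winning unit-bids: 979 = $979.

Pike pays $979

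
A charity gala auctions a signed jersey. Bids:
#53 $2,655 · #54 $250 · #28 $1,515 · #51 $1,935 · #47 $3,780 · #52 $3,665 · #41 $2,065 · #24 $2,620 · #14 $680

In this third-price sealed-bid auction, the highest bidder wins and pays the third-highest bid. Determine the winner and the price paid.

#47 pays $2,655

Sorting bids: 3,780 (#47) > 3,665 (#52) > 2,655 (#53) > 2,620 (#24) > 2,065 (#41) > 1,935 (#51) > …
#47 wins; payment is bid #3 in the ranking = $2,655.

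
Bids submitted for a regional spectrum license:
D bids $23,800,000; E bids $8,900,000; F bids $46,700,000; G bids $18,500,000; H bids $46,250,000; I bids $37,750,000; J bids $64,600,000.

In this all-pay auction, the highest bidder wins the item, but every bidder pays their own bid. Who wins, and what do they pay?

All-pay auction: the highest bidder wins the item, but every bidder pays their own bid.
Sorting bids: 64,600,000 (J) > 46,700,000 (F) > 46,250,000 (H) > 37,750,000 (I) > 23,800,000 (D) > 18,500,000 (G) > …
J wins with the top bid; all bids are sunk regardless.

J pays $64,600,000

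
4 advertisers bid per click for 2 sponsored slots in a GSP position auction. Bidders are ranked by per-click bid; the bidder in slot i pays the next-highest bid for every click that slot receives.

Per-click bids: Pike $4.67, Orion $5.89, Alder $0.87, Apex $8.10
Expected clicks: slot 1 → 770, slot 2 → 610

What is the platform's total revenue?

Total revenue: $7384.00

Ranked by bid: $8.10 (Apex) > $5.89 (Orion) > $4.67 (Pike) > …
Slot 1: Apex pays $5.89 × 770 = $4535.30
Slot 2: Orion pays $4.67 × 610 = $2848.70
Total = $7384.00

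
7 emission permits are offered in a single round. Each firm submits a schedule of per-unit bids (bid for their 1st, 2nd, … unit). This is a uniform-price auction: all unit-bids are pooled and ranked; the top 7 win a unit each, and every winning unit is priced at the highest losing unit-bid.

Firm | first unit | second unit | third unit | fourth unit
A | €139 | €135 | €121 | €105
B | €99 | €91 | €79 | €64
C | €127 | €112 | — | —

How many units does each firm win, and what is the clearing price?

A 4, B 1, C 2; clearing price €91

Pooled unit-bids ranked (top 7): 139 (A-1), 135 (A-2), 127 (C-1), 121 (A-3), 112 (C-2), 105 (A-4), 99 (B-1)
First bid not allocated: €91.
Allocation: A 4, B 1, C 2.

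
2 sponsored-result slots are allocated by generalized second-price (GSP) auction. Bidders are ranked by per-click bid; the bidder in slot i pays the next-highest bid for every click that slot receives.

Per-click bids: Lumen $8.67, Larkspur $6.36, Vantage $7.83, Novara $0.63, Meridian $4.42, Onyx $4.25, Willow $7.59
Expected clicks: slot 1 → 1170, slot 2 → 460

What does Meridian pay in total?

Meridian pays $0.00

Ranked by bid: $8.67 (Lumen) > $7.83 (Vantage) > $7.59 (Willow) > …
Meridian ranks below slot 2 → no slot, pays nothing.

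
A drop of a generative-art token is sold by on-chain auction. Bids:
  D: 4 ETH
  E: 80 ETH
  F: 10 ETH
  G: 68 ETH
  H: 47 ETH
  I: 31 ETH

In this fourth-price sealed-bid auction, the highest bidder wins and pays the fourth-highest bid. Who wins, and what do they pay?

E pays 31 ETH

Bids ranked: 80 (E) > 68 (G) > 47 (H) > 31 (I) > 10 (F) > 4 (D)
E is highest; pays the fourth-highest bid, 31 ETH.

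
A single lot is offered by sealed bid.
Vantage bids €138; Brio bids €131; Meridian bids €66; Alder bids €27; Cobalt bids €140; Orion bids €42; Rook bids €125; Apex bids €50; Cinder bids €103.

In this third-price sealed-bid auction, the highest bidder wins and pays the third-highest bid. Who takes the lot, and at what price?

Cobalt pays €131

Third-price sealed-bid auction: the highest bidder wins and pays the third-highest bid.
Bids in order: 140 (Cobalt) > 138 (Vantage) > 131 (Brio) > 125 (Rook) > 103 (Cinder) > 66 (Meridian) > …
Cobalt wins; payment is bid #3 in the ranking = €131.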